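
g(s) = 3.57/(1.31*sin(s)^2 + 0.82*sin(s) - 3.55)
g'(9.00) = 0.69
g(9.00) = -1.19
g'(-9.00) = -0.06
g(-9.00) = -0.97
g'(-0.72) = 0.20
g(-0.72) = -1.01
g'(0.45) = -0.73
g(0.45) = -1.21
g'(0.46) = -0.74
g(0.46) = -1.22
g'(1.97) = 1.59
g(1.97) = -2.12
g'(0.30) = -0.53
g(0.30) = -1.12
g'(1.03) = -1.59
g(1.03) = -1.89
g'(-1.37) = 0.13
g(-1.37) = -1.15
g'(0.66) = -1.05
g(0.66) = -1.40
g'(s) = 3.57*(-2.62*sin(s)*cos(s) - 0.82*cos(s))/(1.31*sin(s)^2 + 0.82*sin(s) - 3.55)^2 = -(9.3534*sin(s) + 2.9274)*cos(s)/(1.31*sin(s)^2 + 0.82*sin(s) - 3.55)^2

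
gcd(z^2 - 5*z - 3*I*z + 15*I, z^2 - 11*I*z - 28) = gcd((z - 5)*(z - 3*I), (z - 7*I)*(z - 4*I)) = 1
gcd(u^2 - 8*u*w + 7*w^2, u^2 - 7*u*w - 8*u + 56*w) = u - 7*w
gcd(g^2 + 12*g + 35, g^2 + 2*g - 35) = g + 7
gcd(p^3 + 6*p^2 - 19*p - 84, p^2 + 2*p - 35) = p + 7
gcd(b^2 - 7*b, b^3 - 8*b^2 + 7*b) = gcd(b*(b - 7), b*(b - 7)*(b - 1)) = b^2 - 7*b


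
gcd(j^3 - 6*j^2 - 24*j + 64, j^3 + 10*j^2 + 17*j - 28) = j + 4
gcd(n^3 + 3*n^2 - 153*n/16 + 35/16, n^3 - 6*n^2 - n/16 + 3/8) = n - 1/4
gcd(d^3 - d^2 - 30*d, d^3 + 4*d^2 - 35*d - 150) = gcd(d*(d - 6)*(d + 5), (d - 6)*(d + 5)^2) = d^2 - d - 30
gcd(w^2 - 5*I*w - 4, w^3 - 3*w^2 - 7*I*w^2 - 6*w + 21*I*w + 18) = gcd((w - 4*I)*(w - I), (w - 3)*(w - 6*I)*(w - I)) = w - I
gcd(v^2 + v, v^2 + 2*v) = v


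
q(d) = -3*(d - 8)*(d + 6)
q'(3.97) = -17.82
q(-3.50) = 86.25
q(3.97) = 120.54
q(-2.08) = 118.54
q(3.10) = 133.77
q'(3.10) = -12.60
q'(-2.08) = 18.48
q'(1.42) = -2.52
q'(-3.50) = 27.00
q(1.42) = 146.47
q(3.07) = 134.15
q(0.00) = 144.00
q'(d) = 6 - 6*d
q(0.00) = 144.00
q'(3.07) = -12.42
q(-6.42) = -18.17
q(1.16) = 146.92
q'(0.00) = 6.00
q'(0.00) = 6.00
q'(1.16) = -0.96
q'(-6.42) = 44.52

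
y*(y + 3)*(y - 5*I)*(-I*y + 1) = -I*y^4 - 4*y^3 - 3*I*y^3 - 12*y^2 - 5*I*y^2 - 15*I*y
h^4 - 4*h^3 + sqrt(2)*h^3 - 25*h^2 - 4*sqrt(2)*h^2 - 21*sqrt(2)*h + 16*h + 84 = (h - 7)*(h + 3)*(h - sqrt(2))*(h + 2*sqrt(2))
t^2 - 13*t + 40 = (t - 8)*(t - 5)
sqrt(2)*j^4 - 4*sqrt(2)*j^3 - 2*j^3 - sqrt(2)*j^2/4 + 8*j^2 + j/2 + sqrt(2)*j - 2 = (j - 4)*(j - 1/2)*(j - sqrt(2))*(sqrt(2)*j + sqrt(2)/2)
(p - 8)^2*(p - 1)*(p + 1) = p^4 - 16*p^3 + 63*p^2 + 16*p - 64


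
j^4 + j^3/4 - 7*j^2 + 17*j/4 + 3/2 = (j - 2)*(j - 1)*(j + 1/4)*(j + 3)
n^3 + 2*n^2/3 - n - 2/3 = (n - 1)*(n + 2/3)*(n + 1)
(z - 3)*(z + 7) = z^2 + 4*z - 21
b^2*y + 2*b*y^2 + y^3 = y*(b + y)^2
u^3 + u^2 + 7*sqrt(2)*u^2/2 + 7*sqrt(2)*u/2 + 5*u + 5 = (u + 1)*(u + sqrt(2))*(u + 5*sqrt(2)/2)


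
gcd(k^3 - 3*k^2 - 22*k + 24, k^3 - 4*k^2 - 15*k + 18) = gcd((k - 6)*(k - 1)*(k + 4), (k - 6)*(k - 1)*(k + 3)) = k^2 - 7*k + 6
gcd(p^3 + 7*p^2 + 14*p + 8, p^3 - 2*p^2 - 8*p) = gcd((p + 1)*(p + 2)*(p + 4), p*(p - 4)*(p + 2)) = p + 2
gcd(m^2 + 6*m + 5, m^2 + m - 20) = m + 5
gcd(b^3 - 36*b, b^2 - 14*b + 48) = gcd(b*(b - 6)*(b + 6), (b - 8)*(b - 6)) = b - 6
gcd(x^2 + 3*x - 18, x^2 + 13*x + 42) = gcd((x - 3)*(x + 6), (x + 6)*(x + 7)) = x + 6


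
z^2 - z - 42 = (z - 7)*(z + 6)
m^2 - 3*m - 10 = (m - 5)*(m + 2)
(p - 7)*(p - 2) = p^2 - 9*p + 14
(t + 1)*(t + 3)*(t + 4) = t^3 + 8*t^2 + 19*t + 12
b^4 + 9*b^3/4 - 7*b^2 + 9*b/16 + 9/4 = (b - 3/2)*(b - 3/4)*(b + 1/2)*(b + 4)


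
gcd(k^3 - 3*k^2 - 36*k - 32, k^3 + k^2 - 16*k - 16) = k^2 + 5*k + 4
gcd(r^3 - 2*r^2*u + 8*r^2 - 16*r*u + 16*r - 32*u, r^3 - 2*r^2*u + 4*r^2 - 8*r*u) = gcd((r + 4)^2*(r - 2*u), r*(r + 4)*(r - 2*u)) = r^2 - 2*r*u + 4*r - 8*u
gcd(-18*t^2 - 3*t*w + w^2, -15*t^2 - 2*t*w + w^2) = 3*t + w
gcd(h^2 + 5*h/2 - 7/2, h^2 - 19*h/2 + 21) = 1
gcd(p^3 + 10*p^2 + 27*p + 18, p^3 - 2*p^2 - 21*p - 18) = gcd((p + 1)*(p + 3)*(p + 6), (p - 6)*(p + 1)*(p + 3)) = p^2 + 4*p + 3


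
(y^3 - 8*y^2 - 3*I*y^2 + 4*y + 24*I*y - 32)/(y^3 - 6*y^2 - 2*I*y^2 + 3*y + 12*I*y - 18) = (y^2 - 4*y*(2 + I) + 32*I)/(y^2 - 3*y*(2 + I) + 18*I)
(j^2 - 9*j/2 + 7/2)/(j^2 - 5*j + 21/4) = 2*(j - 1)/(2*j - 3)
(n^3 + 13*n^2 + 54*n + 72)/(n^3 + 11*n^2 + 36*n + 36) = (n + 4)/(n + 2)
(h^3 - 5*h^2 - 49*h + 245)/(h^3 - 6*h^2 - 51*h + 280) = (h - 7)/(h - 8)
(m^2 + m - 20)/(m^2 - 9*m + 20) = (m + 5)/(m - 5)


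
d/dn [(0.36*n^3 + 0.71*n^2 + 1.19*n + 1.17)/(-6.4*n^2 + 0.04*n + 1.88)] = (-2.304*n^4 + 0.0288000000000004*n^3 + 9.6748*n^2 + 17.6456*n + 2.1904)/(40.96*n^4 - 0.512*n^3 - 24.0624*n^2 + 0.1504*n + 3.5344)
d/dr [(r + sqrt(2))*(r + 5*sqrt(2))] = 2*r + 6*sqrt(2)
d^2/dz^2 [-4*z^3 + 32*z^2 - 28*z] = 64 - 24*z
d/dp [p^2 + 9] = 2*p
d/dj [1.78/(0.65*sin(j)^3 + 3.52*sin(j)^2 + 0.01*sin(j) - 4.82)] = (-12.5312*sin(j) + 1.7355*cos(2*j) - 1.7533)*cos(j)/(0.65*sin(j)^3 + 3.52*sin(j)^2 + 0.01*sin(j) - 4.82)^2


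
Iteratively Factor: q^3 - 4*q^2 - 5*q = (q + 1)*(q^2 - 5*q) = (q - 5)*(q + 1)*(q)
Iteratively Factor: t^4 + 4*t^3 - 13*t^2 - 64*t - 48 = (t + 1)*(t^3 + 3*t^2 - 16*t - 48) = (t - 4)*(t + 1)*(t^2 + 7*t + 12) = (t - 4)*(t + 1)*(t + 4)*(t + 3)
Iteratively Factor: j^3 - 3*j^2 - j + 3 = (j - 3)*(j^2 - 1) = (j - 3)*(j - 1)*(j + 1)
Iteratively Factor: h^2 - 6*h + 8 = (h - 4)*(h - 2)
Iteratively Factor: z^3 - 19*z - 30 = (z + 2)*(z^2 - 2*z - 15) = (z - 5)*(z + 2)*(z + 3)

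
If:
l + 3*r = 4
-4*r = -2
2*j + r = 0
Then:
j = -1/4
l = 5/2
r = 1/2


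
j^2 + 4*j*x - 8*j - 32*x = (j - 8)*(j + 4*x)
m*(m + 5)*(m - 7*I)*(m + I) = m^4 + 5*m^3 - 6*I*m^3 + 7*m^2 - 30*I*m^2 + 35*m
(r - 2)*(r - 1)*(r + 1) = r^3 - 2*r^2 - r + 2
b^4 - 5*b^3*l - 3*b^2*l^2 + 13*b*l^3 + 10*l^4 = (b - 5*l)*(b - 2*l)*(b + l)^2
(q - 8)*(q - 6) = q^2 - 14*q + 48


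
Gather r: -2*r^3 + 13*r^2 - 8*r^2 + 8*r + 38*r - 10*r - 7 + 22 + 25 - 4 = -2*r^3 + 5*r^2 + 36*r + 36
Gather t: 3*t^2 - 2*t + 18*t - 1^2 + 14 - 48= 3*t^2 + 16*t - 35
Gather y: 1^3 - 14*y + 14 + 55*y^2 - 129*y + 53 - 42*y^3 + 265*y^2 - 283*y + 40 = -42*y^3 + 320*y^2 - 426*y + 108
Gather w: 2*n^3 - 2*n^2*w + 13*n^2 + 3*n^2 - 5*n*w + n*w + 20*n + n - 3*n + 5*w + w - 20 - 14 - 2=2*n^3 + 16*n^2 + 18*n + w*(-2*n^2 - 4*n + 6) - 36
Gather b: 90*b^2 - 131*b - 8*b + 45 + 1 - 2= 90*b^2 - 139*b + 44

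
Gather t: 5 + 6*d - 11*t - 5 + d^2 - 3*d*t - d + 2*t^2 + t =d^2 + 5*d + 2*t^2 + t*(-3*d - 10)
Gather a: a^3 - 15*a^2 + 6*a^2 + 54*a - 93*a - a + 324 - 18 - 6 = a^3 - 9*a^2 - 40*a + 300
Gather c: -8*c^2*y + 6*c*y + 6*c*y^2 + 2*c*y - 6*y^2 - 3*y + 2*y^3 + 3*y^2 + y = -8*c^2*y + c*(6*y^2 + 8*y) + 2*y^3 - 3*y^2 - 2*y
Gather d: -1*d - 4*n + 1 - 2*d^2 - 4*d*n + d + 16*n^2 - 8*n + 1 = -2*d^2 - 4*d*n + 16*n^2 - 12*n + 2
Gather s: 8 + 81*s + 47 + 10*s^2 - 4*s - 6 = 10*s^2 + 77*s + 49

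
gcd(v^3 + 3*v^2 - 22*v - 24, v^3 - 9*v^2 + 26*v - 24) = v - 4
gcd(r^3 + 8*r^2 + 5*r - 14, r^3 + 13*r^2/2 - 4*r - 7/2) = r^2 + 6*r - 7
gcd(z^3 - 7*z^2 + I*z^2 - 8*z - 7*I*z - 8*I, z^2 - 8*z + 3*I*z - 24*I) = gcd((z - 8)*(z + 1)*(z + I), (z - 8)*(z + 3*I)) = z - 8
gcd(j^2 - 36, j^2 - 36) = j^2 - 36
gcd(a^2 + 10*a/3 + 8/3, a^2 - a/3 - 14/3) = a + 2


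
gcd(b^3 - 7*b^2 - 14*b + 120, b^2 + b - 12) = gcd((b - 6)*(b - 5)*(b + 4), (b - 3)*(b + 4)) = b + 4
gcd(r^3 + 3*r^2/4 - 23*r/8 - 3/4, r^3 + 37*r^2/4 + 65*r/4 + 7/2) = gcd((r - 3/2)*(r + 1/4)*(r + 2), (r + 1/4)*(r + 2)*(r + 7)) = r^2 + 9*r/4 + 1/2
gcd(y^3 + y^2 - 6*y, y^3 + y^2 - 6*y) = y^3 + y^2 - 6*y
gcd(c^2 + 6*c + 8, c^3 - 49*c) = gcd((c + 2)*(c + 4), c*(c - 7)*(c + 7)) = 1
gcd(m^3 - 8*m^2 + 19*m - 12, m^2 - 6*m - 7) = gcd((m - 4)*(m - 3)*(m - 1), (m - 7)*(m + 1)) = 1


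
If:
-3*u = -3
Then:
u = 1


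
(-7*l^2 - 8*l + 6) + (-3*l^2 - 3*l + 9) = -10*l^2 - 11*l + 15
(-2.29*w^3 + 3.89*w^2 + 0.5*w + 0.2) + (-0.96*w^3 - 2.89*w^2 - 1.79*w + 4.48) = -3.25*w^3 + 1.0*w^2 - 1.29*w + 4.68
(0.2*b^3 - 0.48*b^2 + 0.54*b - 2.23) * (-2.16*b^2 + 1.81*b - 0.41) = -0.432*b^5 + 1.3988*b^4 - 2.1172*b^3 + 5.991*b^2 - 4.2577*b + 0.9143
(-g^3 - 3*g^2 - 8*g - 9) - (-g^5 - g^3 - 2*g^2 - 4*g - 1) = g^5 - g^2 - 4*g - 8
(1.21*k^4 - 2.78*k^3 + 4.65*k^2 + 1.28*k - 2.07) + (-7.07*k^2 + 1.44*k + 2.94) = 1.21*k^4 - 2.78*k^3 - 2.42*k^2 + 2.72*k + 0.87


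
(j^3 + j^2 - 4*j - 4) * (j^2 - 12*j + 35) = j^5 - 11*j^4 + 19*j^3 + 79*j^2 - 92*j - 140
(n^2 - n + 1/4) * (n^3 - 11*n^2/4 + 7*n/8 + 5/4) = n^5 - 15*n^4/4 + 31*n^3/8 - 5*n^2/16 - 33*n/32 + 5/16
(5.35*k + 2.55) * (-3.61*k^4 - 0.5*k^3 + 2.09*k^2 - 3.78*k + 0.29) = -19.3135*k^5 - 11.8805*k^4 + 9.9065*k^3 - 14.8935*k^2 - 8.0875*k + 0.7395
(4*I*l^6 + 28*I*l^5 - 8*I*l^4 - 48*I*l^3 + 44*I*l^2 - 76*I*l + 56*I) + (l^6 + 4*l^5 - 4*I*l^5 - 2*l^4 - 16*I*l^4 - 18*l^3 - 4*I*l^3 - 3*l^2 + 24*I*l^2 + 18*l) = l^6 + 4*I*l^6 + 4*l^5 + 24*I*l^5 - 2*l^4 - 24*I*l^4 - 18*l^3 - 52*I*l^3 - 3*l^2 + 68*I*l^2 + 18*l - 76*I*l + 56*I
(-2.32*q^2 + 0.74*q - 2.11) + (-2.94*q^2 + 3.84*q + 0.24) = -5.26*q^2 + 4.58*q - 1.87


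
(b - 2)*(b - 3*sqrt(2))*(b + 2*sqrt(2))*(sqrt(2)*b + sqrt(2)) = sqrt(2)*b^4 - 2*b^3 - sqrt(2)*b^3 - 14*sqrt(2)*b^2 + 2*b^2 + 4*b + 12*sqrt(2)*b + 24*sqrt(2)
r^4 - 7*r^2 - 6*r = r*(r - 3)*(r + 1)*(r + 2)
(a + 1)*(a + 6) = a^2 + 7*a + 6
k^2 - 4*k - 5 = (k - 5)*(k + 1)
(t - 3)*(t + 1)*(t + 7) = t^3 + 5*t^2 - 17*t - 21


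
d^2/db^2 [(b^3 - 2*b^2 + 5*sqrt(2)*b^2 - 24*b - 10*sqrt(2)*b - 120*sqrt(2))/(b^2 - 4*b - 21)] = 2*(5*b^3 + 10*sqrt(2)*b^3 - 45*sqrt(2)*b^2 + 126*b^2 - 189*b + 810*sqrt(2)*b - 1395*sqrt(2) + 1134)/(b^6 - 12*b^5 - 15*b^4 + 440*b^3 + 315*b^2 - 5292*b - 9261)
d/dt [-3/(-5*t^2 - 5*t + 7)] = 15*(-2*t - 1)/(5*t^2 + 5*t - 7)^2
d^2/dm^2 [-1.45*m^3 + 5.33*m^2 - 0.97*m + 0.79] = 10.66 - 8.7*m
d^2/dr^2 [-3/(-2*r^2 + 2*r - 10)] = 3*(-r^2 + r + (2*r - 1)^2 - 5)/(r^2 - r + 5)^3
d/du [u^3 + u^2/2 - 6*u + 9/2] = 3*u^2 + u - 6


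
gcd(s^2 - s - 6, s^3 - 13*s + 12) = s - 3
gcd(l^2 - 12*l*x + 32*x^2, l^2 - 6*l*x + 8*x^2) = -l + 4*x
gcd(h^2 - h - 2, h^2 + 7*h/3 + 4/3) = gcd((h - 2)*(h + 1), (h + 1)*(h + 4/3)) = h + 1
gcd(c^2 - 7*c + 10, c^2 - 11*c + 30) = c - 5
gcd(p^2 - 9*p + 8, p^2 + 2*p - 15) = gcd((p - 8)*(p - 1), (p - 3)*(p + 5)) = 1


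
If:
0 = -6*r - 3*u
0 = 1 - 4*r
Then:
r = 1/4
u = -1/2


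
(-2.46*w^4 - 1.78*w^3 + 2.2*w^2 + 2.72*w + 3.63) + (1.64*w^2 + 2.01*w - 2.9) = -2.46*w^4 - 1.78*w^3 + 3.84*w^2 + 4.73*w + 0.73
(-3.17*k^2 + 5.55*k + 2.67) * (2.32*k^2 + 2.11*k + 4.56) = -7.3544*k^4 + 6.1873*k^3 + 3.4497*k^2 + 30.9417*k + 12.1752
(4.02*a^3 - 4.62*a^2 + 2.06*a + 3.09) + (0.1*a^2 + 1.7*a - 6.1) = 4.02*a^3 - 4.52*a^2 + 3.76*a - 3.01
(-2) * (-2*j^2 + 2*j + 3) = 4*j^2 - 4*j - 6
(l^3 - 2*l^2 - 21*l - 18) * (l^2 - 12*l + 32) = l^5 - 14*l^4 + 35*l^3 + 170*l^2 - 456*l - 576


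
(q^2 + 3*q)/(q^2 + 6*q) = (q + 3)/(q + 6)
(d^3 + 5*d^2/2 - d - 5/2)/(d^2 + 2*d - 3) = (2*d^2 + 7*d + 5)/(2*(d + 3))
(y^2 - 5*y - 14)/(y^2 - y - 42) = (y + 2)/(y + 6)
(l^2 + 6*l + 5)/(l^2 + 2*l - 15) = (l + 1)/(l - 3)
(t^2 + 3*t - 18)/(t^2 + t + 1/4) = 4*(t^2 + 3*t - 18)/(4*t^2 + 4*t + 1)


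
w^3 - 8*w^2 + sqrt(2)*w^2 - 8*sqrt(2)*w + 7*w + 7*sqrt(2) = (w - 7)*(w - 1)*(w + sqrt(2))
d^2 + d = d*(d + 1)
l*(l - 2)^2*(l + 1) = l^4 - 3*l^3 + 4*l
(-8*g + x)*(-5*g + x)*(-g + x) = -40*g^3 + 53*g^2*x - 14*g*x^2 + x^3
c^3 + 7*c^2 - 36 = (c - 2)*(c + 3)*(c + 6)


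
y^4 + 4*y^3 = y^3*(y + 4)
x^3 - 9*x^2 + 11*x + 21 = (x - 7)*(x - 3)*(x + 1)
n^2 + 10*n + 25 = (n + 5)^2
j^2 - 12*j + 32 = (j - 8)*(j - 4)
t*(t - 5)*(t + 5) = t^3 - 25*t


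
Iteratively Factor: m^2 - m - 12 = (m - 4)*(m + 3)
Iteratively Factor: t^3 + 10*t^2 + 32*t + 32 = (t + 4)*(t^2 + 6*t + 8) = (t + 2)*(t + 4)*(t + 4)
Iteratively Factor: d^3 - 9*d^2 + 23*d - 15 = (d - 5)*(d^2 - 4*d + 3) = (d - 5)*(d - 1)*(d - 3)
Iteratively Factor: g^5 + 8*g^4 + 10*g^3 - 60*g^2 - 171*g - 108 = (g + 4)*(g^4 + 4*g^3 - 6*g^2 - 36*g - 27) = (g + 3)*(g + 4)*(g^3 + g^2 - 9*g - 9) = (g + 1)*(g + 3)*(g + 4)*(g^2 - 9) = (g + 1)*(g + 3)^2*(g + 4)*(g - 3)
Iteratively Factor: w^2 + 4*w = (w)*(w + 4)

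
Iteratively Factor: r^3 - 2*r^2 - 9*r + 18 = (r - 2)*(r^2 - 9) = (r - 2)*(r + 3)*(r - 3)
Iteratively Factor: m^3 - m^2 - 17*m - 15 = (m + 1)*(m^2 - 2*m - 15) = (m + 1)*(m + 3)*(m - 5)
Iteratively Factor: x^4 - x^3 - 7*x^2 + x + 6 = (x + 2)*(x^3 - 3*x^2 - x + 3) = (x - 1)*(x + 2)*(x^2 - 2*x - 3) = (x - 3)*(x - 1)*(x + 2)*(x + 1)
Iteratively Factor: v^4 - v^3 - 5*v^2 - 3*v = (v - 3)*(v^3 + 2*v^2 + v) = (v - 3)*(v + 1)*(v^2 + v) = (v - 3)*(v + 1)^2*(v)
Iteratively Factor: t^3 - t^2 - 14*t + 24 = (t - 3)*(t^2 + 2*t - 8) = (t - 3)*(t - 2)*(t + 4)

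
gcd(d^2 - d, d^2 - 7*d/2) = d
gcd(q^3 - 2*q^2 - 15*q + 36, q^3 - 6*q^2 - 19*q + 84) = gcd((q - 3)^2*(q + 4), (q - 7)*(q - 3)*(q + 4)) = q^2 + q - 12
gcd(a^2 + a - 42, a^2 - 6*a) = a - 6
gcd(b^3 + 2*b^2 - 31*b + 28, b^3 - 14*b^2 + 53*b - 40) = b - 1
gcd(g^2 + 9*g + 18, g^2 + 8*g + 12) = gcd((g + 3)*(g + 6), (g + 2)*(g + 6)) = g + 6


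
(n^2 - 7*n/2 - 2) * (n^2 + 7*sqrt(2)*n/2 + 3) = n^4 - 7*n^3/2 + 7*sqrt(2)*n^3/2 - 49*sqrt(2)*n^2/4 + n^2 - 21*n/2 - 7*sqrt(2)*n - 6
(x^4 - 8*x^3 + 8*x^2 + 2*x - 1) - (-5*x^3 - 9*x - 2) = x^4 - 3*x^3 + 8*x^2 + 11*x + 1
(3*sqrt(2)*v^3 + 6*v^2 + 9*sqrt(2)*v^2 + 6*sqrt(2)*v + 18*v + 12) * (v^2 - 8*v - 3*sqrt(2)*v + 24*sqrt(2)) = 3*sqrt(2)*v^5 - 15*sqrt(2)*v^4 - 12*v^4 - 84*sqrt(2)*v^3 + 60*v^3 + 42*sqrt(2)*v^2 + 264*v^2 + 192*v + 396*sqrt(2)*v + 288*sqrt(2)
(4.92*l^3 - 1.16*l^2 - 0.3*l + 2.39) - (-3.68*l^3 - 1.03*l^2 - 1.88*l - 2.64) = 8.6*l^3 - 0.13*l^2 + 1.58*l + 5.03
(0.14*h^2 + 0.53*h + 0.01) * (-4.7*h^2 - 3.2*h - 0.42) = -0.658*h^4 - 2.939*h^3 - 1.8018*h^2 - 0.2546*h - 0.0042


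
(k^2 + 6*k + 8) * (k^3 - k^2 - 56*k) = k^5 + 5*k^4 - 54*k^3 - 344*k^2 - 448*k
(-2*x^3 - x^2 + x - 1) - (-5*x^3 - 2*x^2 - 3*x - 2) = 3*x^3 + x^2 + 4*x + 1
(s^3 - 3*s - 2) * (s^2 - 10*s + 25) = s^5 - 10*s^4 + 22*s^3 + 28*s^2 - 55*s - 50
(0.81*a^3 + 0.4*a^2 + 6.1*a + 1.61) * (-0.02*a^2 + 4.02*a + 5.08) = -0.0162*a^5 + 3.2482*a^4 + 5.6008*a^3 + 26.5218*a^2 + 37.4602*a + 8.1788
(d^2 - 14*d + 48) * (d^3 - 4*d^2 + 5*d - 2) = d^5 - 18*d^4 + 109*d^3 - 264*d^2 + 268*d - 96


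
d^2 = d^2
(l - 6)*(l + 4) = l^2 - 2*l - 24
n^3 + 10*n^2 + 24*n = n*(n + 4)*(n + 6)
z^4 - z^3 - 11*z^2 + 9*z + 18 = (z - 3)*(z - 2)*(z + 1)*(z + 3)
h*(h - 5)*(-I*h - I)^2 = -h^4 + 3*h^3 + 9*h^2 + 5*h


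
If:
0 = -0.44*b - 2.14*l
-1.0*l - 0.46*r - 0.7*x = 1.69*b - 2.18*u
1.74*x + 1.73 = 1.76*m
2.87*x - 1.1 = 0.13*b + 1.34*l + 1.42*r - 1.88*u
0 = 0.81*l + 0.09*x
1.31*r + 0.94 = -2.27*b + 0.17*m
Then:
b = 0.05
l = -0.01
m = 1.08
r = -0.67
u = -0.07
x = 0.10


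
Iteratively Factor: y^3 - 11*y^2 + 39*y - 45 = (y - 3)*(y^2 - 8*y + 15) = (y - 3)^2*(y - 5)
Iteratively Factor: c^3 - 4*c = (c)*(c^2 - 4) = c*(c - 2)*(c + 2)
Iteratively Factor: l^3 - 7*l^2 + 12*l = (l - 4)*(l^2 - 3*l) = (l - 4)*(l - 3)*(l)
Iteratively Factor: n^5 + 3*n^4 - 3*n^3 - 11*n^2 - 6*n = (n + 1)*(n^4 + 2*n^3 - 5*n^2 - 6*n) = (n + 1)^2*(n^3 + n^2 - 6*n) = n*(n + 1)^2*(n^2 + n - 6) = n*(n - 2)*(n + 1)^2*(n + 3)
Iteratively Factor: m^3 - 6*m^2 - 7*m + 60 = (m + 3)*(m^2 - 9*m + 20) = (m - 4)*(m + 3)*(m - 5)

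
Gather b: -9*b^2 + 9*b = -9*b^2 + 9*b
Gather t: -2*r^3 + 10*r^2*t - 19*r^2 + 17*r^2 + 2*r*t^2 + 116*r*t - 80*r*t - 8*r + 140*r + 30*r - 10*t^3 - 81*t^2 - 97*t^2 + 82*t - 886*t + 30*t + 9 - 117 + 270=-2*r^3 - 2*r^2 + 162*r - 10*t^3 + t^2*(2*r - 178) + t*(10*r^2 + 36*r - 774) + 162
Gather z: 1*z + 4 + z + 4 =2*z + 8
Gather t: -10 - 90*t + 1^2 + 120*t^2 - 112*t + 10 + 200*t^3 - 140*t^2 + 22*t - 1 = 200*t^3 - 20*t^2 - 180*t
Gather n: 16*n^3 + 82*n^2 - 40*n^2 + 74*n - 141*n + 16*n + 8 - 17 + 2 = 16*n^3 + 42*n^2 - 51*n - 7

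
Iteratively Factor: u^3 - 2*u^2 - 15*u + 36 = (u - 3)*(u^2 + u - 12) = (u - 3)*(u + 4)*(u - 3)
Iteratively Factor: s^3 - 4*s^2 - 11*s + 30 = (s + 3)*(s^2 - 7*s + 10) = (s - 5)*(s + 3)*(s - 2)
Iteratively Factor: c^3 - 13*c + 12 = (c + 4)*(c^2 - 4*c + 3) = (c - 1)*(c + 4)*(c - 3)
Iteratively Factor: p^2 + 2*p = (p + 2)*(p)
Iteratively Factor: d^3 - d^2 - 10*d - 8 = (d + 2)*(d^2 - 3*d - 4) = (d - 4)*(d + 2)*(d + 1)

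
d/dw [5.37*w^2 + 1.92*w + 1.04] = 10.74*w + 1.92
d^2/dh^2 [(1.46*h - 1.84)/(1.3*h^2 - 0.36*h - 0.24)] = ((5.8352 - 11.388*h)*(-1.3*h^2 + 0.36*h + 0.24) - (1.46*h - 1.84)*(2.6*h - 0.36)*(5.2*h - 0.72))/(-1.3*h^2 + 0.36*h + 0.24)^3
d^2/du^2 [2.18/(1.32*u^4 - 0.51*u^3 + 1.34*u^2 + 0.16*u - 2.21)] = ((-34.5312*u^2 + 6.6708*u - 5.8424)*(1.32*u^4 - 0.51*u^3 + 1.34*u^2 + 0.16*u - 2.21) + 2.18*(5.28*u^3 - 1.53*u^2 + 2.68*u + 0.16)*(10.56*u^3 - 3.06*u^2 + 5.36*u + 0.32))/(1.32*u^4 - 0.51*u^3 + 1.34*u^2 + 0.16*u - 2.21)^3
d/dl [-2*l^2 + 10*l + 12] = 10 - 4*l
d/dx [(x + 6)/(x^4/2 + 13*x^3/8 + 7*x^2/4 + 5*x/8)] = 16*(-6*x^3 - 55*x^2 - 69*x - 15)/(x^2*(16*x^5 + 88*x^4 + 193*x^3 + 211*x^2 + 115*x + 25))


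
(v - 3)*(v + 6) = v^2 + 3*v - 18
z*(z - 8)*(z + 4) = z^3 - 4*z^2 - 32*z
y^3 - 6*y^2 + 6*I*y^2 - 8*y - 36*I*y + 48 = (y - 6)*(y + 2*I)*(y + 4*I)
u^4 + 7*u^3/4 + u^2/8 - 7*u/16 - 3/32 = (u - 1/2)*(u + 1/4)*(u + 1/2)*(u + 3/2)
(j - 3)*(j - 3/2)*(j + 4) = j^3 - j^2/2 - 27*j/2 + 18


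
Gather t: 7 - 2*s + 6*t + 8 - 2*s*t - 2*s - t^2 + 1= -4*s - t^2 + t*(6 - 2*s) + 16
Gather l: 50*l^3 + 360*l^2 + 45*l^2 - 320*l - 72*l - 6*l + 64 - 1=50*l^3 + 405*l^2 - 398*l + 63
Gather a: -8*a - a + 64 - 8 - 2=54 - 9*a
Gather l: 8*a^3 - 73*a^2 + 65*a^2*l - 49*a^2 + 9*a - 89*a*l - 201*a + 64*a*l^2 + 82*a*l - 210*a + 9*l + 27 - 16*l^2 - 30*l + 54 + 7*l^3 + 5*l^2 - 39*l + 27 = 8*a^3 - 122*a^2 - 402*a + 7*l^3 + l^2*(64*a - 11) + l*(65*a^2 - 7*a - 60) + 108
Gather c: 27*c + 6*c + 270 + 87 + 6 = 33*c + 363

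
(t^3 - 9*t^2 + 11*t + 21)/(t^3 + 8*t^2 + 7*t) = (t^2 - 10*t + 21)/(t*(t + 7))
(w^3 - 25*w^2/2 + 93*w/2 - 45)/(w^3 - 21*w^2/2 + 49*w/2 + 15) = (2*w - 3)/(2*w + 1)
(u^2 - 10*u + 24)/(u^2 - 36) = (u - 4)/(u + 6)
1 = 1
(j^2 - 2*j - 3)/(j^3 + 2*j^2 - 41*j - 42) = (j - 3)/(j^2 + j - 42)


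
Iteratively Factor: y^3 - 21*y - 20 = (y + 4)*(y^2 - 4*y - 5) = (y - 5)*(y + 4)*(y + 1)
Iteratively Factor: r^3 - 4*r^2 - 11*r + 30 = (r + 3)*(r^2 - 7*r + 10) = (r - 5)*(r + 3)*(r - 2)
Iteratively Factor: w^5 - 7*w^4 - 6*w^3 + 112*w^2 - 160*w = (w - 5)*(w^4 - 2*w^3 - 16*w^2 + 32*w) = w*(w - 5)*(w^3 - 2*w^2 - 16*w + 32) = w*(w - 5)*(w - 2)*(w^2 - 16) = w*(w - 5)*(w - 4)*(w - 2)*(w + 4)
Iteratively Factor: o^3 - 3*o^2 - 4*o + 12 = (o - 2)*(o^2 - o - 6) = (o - 2)*(o + 2)*(o - 3)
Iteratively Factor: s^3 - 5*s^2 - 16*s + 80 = (s - 5)*(s^2 - 16) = (s - 5)*(s - 4)*(s + 4)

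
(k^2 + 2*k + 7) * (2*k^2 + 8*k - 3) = 2*k^4 + 12*k^3 + 27*k^2 + 50*k - 21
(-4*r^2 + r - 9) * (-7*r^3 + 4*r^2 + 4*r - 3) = 28*r^5 - 23*r^4 + 51*r^3 - 20*r^2 - 39*r + 27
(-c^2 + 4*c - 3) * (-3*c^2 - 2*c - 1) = 3*c^4 - 10*c^3 + 2*c^2 + 2*c + 3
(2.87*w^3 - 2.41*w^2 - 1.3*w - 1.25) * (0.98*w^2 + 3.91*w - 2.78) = 2.8126*w^5 + 8.8599*w^4 - 18.6757*w^3 + 0.391799999999999*w^2 - 1.2735*w + 3.475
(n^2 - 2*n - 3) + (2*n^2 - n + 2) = 3*n^2 - 3*n - 1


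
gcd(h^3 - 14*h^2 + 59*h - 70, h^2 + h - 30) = h - 5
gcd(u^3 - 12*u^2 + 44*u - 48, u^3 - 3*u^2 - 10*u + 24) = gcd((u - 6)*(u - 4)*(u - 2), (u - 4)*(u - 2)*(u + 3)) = u^2 - 6*u + 8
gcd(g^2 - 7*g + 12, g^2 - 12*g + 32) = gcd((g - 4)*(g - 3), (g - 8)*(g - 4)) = g - 4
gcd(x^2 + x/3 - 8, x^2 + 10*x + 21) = x + 3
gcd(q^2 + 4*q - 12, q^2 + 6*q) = q + 6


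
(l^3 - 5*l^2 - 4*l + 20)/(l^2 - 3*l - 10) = l - 2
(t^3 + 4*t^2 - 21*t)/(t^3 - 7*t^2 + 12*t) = (t + 7)/(t - 4)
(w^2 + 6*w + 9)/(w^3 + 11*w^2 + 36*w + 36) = (w + 3)/(w^2 + 8*w + 12)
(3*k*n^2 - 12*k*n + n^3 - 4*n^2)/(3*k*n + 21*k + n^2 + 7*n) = n*(n - 4)/(n + 7)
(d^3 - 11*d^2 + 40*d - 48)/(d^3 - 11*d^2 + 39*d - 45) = (d^2 - 8*d + 16)/(d^2 - 8*d + 15)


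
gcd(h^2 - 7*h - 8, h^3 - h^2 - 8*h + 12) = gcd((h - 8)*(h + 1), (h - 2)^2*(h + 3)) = 1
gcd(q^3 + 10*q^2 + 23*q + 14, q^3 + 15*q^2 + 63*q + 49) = q^2 + 8*q + 7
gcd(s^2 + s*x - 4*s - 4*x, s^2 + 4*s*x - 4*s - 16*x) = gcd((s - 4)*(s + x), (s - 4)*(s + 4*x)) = s - 4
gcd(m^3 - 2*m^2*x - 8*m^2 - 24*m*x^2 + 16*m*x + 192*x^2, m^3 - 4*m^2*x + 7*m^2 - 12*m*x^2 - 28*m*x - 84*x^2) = -m + 6*x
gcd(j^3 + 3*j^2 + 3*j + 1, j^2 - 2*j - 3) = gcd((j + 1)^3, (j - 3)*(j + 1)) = j + 1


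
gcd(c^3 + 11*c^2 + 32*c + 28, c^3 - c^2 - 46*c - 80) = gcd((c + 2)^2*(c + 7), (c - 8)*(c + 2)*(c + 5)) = c + 2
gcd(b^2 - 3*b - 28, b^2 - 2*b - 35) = b - 7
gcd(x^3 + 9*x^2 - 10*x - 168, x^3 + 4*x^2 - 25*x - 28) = x^2 + 3*x - 28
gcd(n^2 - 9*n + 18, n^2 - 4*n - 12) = n - 6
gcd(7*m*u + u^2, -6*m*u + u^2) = u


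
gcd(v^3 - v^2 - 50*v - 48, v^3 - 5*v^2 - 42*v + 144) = v^2 - 2*v - 48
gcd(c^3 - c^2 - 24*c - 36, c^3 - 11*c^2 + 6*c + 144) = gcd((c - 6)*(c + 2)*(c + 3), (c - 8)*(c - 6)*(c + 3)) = c^2 - 3*c - 18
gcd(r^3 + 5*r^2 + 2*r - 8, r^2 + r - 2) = r^2 + r - 2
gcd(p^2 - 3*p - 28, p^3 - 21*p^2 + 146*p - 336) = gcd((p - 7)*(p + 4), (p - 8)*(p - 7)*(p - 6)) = p - 7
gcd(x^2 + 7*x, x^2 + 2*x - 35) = x + 7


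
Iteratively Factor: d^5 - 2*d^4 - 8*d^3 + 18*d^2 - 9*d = (d - 1)*(d^4 - d^3 - 9*d^2 + 9*d) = (d - 3)*(d - 1)*(d^3 + 2*d^2 - 3*d) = (d - 3)*(d - 1)*(d + 3)*(d^2 - d) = d*(d - 3)*(d - 1)*(d + 3)*(d - 1)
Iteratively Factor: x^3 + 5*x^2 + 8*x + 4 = (x + 2)*(x^2 + 3*x + 2) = (x + 2)^2*(x + 1)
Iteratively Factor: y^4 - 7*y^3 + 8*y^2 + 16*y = (y)*(y^3 - 7*y^2 + 8*y + 16) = y*(y - 4)*(y^2 - 3*y - 4) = y*(y - 4)^2*(y + 1)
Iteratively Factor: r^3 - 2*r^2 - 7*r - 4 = (r + 1)*(r^2 - 3*r - 4) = (r - 4)*(r + 1)*(r + 1)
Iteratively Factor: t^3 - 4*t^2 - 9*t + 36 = (t - 3)*(t^2 - t - 12) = (t - 3)*(t + 3)*(t - 4)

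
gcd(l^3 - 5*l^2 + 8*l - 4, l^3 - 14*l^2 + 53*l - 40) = l - 1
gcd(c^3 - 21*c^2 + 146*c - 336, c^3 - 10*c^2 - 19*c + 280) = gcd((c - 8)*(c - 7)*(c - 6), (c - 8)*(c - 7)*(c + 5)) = c^2 - 15*c + 56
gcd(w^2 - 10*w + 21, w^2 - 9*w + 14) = w - 7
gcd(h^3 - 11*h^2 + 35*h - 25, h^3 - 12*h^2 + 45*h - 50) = h^2 - 10*h + 25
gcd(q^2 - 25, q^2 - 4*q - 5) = q - 5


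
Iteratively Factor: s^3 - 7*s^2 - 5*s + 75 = (s + 3)*(s^2 - 10*s + 25) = (s - 5)*(s + 3)*(s - 5)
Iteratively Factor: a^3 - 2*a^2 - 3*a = (a + 1)*(a^2 - 3*a) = (a - 3)*(a + 1)*(a)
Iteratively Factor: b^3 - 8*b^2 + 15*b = (b - 3)*(b^2 - 5*b) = b*(b - 3)*(b - 5)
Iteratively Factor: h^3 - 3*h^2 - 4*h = (h + 1)*(h^2 - 4*h) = h*(h + 1)*(h - 4)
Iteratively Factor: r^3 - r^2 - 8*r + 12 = (r + 3)*(r^2 - 4*r + 4) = (r - 2)*(r + 3)*(r - 2)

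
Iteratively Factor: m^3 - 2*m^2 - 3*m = (m - 3)*(m^2 + m) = (m - 3)*(m + 1)*(m)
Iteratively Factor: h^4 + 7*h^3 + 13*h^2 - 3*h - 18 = (h + 2)*(h^3 + 5*h^2 + 3*h - 9) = (h - 1)*(h + 2)*(h^2 + 6*h + 9) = (h - 1)*(h + 2)*(h + 3)*(h + 3)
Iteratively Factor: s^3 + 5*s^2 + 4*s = (s + 1)*(s^2 + 4*s) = s*(s + 1)*(s + 4)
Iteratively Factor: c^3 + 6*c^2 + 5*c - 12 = (c + 3)*(c^2 + 3*c - 4) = (c - 1)*(c + 3)*(c + 4)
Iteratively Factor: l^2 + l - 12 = (l - 3)*(l + 4)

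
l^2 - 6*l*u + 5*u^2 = (l - 5*u)*(l - u)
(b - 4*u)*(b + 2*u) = b^2 - 2*b*u - 8*u^2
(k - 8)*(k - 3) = k^2 - 11*k + 24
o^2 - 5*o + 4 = (o - 4)*(o - 1)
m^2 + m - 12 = (m - 3)*(m + 4)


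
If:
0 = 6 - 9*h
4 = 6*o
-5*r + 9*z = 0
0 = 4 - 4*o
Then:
No Solution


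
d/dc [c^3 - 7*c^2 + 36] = c*(3*c - 14)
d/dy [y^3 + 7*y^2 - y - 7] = 3*y^2 + 14*y - 1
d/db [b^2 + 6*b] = 2*b + 6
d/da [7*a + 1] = 7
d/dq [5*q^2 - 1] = 10*q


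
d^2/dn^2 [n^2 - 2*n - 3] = 2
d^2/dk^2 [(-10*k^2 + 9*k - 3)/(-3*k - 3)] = 44/(3*(k^3 + 3*k^2 + 3*k + 1))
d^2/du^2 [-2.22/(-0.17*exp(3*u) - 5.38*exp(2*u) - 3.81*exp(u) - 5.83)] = (2.22*(0.51*exp(2*u) + 10.76*exp(u) + 3.81)*(1.02*exp(2*u) + 21.52*exp(u) + 7.62)*exp(u) - (3.3966*exp(2*u) + 47.7744*exp(u) + 8.4582)*(0.17*exp(3*u) + 5.38*exp(2*u) + 3.81*exp(u) + 5.83))*exp(u)/(0.17*exp(3*u) + 5.38*exp(2*u) + 3.81*exp(u) + 5.83)^3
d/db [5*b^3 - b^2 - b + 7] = 15*b^2 - 2*b - 1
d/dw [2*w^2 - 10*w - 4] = 4*w - 10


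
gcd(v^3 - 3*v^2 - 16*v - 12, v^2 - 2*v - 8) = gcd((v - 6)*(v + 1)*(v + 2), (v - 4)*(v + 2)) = v + 2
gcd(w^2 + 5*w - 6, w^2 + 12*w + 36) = w + 6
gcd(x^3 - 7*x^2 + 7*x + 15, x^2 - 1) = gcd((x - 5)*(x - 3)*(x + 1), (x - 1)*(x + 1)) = x + 1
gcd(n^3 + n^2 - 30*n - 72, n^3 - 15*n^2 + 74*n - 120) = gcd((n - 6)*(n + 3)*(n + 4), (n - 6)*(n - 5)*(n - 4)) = n - 6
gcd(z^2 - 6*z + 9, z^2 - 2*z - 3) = z - 3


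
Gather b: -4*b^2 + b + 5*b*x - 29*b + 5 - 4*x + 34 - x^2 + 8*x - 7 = -4*b^2 + b*(5*x - 28) - x^2 + 4*x + 32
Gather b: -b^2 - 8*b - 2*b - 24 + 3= -b^2 - 10*b - 21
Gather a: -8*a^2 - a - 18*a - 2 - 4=-8*a^2 - 19*a - 6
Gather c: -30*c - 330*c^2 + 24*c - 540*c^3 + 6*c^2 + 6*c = -540*c^3 - 324*c^2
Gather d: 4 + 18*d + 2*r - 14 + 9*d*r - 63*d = d*(9*r - 45) + 2*r - 10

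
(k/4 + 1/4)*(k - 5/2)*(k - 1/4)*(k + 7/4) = k^4/4 - 83*k^2/64 - 99*k/128 + 35/128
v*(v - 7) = v^2 - 7*v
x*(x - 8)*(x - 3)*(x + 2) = x^4 - 9*x^3 + 2*x^2 + 48*x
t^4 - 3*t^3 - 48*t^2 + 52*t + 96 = (t - 8)*(t - 2)*(t + 1)*(t + 6)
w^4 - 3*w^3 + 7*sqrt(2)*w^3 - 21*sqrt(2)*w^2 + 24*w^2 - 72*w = w*(w - 3)*(w + 3*sqrt(2))*(w + 4*sqrt(2))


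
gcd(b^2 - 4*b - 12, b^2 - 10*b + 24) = b - 6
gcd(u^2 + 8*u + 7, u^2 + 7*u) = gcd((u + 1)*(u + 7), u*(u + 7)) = u + 7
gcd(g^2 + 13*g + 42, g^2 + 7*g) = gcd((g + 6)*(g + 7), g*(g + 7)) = g + 7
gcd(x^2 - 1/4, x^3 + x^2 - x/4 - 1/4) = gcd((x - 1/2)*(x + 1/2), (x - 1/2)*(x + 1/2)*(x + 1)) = x^2 - 1/4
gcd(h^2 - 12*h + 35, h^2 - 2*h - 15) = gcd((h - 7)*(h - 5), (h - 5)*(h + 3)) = h - 5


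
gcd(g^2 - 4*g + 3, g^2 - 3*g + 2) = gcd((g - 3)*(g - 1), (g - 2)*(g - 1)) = g - 1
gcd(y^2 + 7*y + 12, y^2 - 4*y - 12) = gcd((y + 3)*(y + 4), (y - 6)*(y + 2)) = 1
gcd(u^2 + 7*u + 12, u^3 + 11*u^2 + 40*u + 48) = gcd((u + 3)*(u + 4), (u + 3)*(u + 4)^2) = u^2 + 7*u + 12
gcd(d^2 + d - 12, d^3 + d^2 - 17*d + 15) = d - 3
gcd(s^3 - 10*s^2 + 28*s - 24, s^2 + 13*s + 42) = 1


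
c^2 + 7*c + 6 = (c + 1)*(c + 6)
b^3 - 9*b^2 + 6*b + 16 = (b - 8)*(b - 2)*(b + 1)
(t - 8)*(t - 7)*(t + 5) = t^3 - 10*t^2 - 19*t + 280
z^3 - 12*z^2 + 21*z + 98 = (z - 7)^2*(z + 2)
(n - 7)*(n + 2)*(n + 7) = n^3 + 2*n^2 - 49*n - 98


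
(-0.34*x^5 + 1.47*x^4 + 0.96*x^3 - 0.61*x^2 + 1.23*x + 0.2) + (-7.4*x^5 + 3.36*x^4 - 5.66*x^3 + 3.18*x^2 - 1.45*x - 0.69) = -7.74*x^5 + 4.83*x^4 - 4.7*x^3 + 2.57*x^2 - 0.22*x - 0.49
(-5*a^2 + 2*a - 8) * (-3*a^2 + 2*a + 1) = 15*a^4 - 16*a^3 + 23*a^2 - 14*a - 8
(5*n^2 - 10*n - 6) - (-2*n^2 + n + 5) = 7*n^2 - 11*n - 11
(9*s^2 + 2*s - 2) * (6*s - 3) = 54*s^3 - 15*s^2 - 18*s + 6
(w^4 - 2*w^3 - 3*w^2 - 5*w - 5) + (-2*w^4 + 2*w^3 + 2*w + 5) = -w^4 - 3*w^2 - 3*w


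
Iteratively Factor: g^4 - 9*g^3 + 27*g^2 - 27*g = (g)*(g^3 - 9*g^2 + 27*g - 27) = g*(g - 3)*(g^2 - 6*g + 9) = g*(g - 3)^2*(g - 3)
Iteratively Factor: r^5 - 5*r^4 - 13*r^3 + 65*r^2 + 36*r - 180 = (r + 3)*(r^4 - 8*r^3 + 11*r^2 + 32*r - 60) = (r - 5)*(r + 3)*(r^3 - 3*r^2 - 4*r + 12) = (r - 5)*(r - 2)*(r + 3)*(r^2 - r - 6) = (r - 5)*(r - 2)*(r + 2)*(r + 3)*(r - 3)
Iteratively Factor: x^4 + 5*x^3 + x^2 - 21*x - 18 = (x + 1)*(x^3 + 4*x^2 - 3*x - 18) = (x + 1)*(x + 3)*(x^2 + x - 6) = (x + 1)*(x + 3)^2*(x - 2)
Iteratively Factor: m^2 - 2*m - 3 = (m + 1)*(m - 3)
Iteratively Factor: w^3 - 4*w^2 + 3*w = (w - 1)*(w^2 - 3*w) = (w - 3)*(w - 1)*(w)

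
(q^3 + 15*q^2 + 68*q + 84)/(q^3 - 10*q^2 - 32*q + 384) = (q^2 + 9*q + 14)/(q^2 - 16*q + 64)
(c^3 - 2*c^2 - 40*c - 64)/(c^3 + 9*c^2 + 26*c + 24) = (c - 8)/(c + 3)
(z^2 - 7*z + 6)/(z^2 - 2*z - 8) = (-z^2 + 7*z - 6)/(-z^2 + 2*z + 8)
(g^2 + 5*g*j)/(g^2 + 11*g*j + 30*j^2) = g/(g + 6*j)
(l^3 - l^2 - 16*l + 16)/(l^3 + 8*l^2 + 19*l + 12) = (l^2 - 5*l + 4)/(l^2 + 4*l + 3)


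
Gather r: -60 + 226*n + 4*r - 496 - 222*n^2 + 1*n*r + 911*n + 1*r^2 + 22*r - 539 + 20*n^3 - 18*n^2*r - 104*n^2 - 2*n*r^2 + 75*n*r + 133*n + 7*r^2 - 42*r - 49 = 20*n^3 - 326*n^2 + 1270*n + r^2*(8 - 2*n) + r*(-18*n^2 + 76*n - 16) - 1144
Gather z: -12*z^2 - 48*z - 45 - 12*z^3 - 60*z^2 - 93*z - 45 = -12*z^3 - 72*z^2 - 141*z - 90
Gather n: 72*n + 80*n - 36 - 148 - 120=152*n - 304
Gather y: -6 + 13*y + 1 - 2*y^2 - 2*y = -2*y^2 + 11*y - 5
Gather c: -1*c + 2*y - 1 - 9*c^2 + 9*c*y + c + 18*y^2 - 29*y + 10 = -9*c^2 + 9*c*y + 18*y^2 - 27*y + 9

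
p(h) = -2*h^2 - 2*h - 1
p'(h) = -4*h - 2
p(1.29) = -6.91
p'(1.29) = -7.16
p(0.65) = -3.14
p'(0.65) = -4.60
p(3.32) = -29.68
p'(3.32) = -15.28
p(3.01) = -25.14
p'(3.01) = -14.04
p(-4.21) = -28.03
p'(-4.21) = 14.84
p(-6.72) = -77.88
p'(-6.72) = 24.88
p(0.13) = -1.29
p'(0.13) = -2.52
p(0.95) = -4.70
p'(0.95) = -5.80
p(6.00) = -85.00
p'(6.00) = -26.00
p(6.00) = -85.00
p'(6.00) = -26.00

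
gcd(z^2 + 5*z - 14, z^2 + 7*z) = z + 7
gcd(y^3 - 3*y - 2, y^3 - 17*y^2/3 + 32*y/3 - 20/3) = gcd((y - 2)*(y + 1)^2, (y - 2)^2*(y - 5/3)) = y - 2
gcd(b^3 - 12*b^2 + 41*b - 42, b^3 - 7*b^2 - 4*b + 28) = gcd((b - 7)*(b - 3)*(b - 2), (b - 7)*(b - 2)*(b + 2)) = b^2 - 9*b + 14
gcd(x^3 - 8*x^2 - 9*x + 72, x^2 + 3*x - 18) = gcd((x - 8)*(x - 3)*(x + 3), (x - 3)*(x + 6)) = x - 3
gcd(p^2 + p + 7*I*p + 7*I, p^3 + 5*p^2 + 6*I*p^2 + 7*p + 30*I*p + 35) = p + 7*I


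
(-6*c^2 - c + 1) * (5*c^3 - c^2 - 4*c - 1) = -30*c^5 + c^4 + 30*c^3 + 9*c^2 - 3*c - 1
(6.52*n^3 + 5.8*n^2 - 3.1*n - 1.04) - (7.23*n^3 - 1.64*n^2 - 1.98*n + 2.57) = -0.710000000000001*n^3 + 7.44*n^2 - 1.12*n - 3.61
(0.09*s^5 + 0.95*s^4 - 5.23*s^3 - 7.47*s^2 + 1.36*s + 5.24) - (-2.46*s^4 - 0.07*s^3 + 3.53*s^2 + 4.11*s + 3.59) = 0.09*s^5 + 3.41*s^4 - 5.16*s^3 - 11.0*s^2 - 2.75*s + 1.65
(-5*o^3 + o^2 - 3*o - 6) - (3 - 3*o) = -5*o^3 + o^2 - 9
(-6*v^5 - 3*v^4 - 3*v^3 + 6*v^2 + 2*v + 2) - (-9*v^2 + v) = -6*v^5 - 3*v^4 - 3*v^3 + 15*v^2 + v + 2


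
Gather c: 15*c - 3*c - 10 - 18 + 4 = 12*c - 24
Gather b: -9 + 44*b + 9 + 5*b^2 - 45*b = 5*b^2 - b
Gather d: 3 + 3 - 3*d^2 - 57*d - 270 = -3*d^2 - 57*d - 264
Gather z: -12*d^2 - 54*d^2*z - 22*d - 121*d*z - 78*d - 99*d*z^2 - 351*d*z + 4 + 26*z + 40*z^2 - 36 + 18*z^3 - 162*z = -12*d^2 - 100*d + 18*z^3 + z^2*(40 - 99*d) + z*(-54*d^2 - 472*d - 136) - 32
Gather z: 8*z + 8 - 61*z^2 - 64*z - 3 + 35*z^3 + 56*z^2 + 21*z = 35*z^3 - 5*z^2 - 35*z + 5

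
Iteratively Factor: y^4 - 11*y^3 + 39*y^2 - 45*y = (y)*(y^3 - 11*y^2 + 39*y - 45) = y*(y - 3)*(y^2 - 8*y + 15) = y*(y - 5)*(y - 3)*(y - 3)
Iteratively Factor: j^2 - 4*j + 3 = (j - 1)*(j - 3)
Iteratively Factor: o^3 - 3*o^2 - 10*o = (o)*(o^2 - 3*o - 10) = o*(o - 5)*(o + 2)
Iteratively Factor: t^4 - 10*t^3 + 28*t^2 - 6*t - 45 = (t + 1)*(t^3 - 11*t^2 + 39*t - 45) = (t - 5)*(t + 1)*(t^2 - 6*t + 9) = (t - 5)*(t - 3)*(t + 1)*(t - 3)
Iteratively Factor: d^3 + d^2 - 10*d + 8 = (d - 2)*(d^2 + 3*d - 4) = (d - 2)*(d - 1)*(d + 4)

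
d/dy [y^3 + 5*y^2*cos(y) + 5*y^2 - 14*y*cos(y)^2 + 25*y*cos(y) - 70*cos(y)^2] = -5*y^2*sin(y) + 3*y^2 - 25*y*sin(y) + 14*y*sin(2*y) + 10*y*cos(y) + 10*y + 70*sin(2*y) - 14*cos(y)^2 + 25*cos(y)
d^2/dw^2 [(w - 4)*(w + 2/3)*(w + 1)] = 6*w - 14/3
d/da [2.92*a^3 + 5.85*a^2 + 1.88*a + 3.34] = 8.76*a^2 + 11.7*a + 1.88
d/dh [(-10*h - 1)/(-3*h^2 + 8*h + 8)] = 6*(-5*h^2 - h - 12)/(9*h^4 - 48*h^3 + 16*h^2 + 128*h + 64)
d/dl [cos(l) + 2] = -sin(l)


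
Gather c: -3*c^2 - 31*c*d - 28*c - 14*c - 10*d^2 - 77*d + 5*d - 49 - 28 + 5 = -3*c^2 + c*(-31*d - 42) - 10*d^2 - 72*d - 72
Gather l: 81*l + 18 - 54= 81*l - 36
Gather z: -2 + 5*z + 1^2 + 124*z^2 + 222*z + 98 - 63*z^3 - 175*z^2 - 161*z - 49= -63*z^3 - 51*z^2 + 66*z + 48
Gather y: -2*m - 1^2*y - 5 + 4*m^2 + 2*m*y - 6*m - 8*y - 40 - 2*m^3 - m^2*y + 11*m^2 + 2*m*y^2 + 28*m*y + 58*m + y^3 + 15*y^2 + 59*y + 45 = -2*m^3 + 15*m^2 + 50*m + y^3 + y^2*(2*m + 15) + y*(-m^2 + 30*m + 50)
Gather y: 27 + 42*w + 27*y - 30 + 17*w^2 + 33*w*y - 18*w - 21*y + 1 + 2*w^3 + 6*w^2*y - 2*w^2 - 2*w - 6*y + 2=2*w^3 + 15*w^2 + 22*w + y*(6*w^2 + 33*w)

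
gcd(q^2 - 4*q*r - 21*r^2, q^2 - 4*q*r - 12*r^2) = 1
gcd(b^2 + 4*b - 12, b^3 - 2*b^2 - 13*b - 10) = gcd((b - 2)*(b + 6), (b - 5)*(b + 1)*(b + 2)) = 1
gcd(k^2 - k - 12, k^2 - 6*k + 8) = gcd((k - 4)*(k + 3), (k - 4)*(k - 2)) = k - 4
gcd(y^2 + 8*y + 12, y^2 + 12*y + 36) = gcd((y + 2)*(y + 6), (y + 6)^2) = y + 6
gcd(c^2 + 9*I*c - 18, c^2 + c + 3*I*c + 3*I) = c + 3*I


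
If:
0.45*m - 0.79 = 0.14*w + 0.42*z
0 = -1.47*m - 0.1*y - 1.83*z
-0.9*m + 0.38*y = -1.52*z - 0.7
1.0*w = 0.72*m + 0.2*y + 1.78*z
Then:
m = 0.85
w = -0.22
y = 3.75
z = -0.89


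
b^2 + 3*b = b*(b + 3)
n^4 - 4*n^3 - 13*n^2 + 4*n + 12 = (n - 6)*(n - 1)*(n + 1)*(n + 2)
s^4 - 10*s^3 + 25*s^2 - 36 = (s - 6)*(s - 3)*(s - 2)*(s + 1)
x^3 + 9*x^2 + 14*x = x*(x + 2)*(x + 7)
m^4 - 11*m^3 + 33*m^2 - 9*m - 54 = (m - 6)*(m - 3)^2*(m + 1)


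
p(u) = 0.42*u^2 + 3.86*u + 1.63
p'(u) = 0.84*u + 3.86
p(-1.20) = -2.40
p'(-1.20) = 2.85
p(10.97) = 94.52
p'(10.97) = 13.07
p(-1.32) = -2.73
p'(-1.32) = 2.75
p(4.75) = 29.44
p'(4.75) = 7.85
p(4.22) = 25.40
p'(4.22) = 7.40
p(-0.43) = 0.05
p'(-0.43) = 3.50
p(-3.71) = -6.91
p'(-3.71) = 0.74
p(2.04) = 11.25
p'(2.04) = 5.57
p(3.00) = 16.99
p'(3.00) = 6.38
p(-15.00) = 38.23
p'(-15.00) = -8.74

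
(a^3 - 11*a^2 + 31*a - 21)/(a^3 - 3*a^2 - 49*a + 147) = (a - 1)/(a + 7)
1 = 1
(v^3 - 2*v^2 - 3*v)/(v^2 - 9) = v*(v + 1)/(v + 3)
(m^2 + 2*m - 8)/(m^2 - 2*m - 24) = (m - 2)/(m - 6)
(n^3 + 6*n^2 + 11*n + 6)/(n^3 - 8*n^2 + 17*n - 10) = (n^3 + 6*n^2 + 11*n + 6)/(n^3 - 8*n^2 + 17*n - 10)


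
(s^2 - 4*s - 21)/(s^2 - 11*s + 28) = (s + 3)/(s - 4)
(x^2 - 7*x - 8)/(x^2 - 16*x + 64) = (x + 1)/(x - 8)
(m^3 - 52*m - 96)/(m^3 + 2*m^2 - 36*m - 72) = (m - 8)/(m - 6)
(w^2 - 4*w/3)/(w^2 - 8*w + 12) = w*(3*w - 4)/(3*(w^2 - 8*w + 12))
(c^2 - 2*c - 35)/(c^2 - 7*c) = (c + 5)/c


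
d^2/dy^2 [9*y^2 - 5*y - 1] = 18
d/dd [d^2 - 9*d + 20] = 2*d - 9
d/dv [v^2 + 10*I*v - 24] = 2*v + 10*I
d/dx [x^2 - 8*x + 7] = 2*x - 8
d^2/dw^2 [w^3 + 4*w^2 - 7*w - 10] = 6*w + 8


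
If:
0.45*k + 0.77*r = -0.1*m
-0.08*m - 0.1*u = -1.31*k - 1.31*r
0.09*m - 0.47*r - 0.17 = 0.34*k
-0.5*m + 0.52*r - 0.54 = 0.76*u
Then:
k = 0.25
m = 1.23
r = -0.31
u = -1.73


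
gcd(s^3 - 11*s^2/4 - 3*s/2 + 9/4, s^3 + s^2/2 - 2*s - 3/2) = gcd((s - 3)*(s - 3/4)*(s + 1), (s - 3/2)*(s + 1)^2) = s + 1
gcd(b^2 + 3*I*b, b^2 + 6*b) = b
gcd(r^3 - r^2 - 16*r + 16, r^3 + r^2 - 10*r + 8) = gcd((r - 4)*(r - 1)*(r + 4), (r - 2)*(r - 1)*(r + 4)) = r^2 + 3*r - 4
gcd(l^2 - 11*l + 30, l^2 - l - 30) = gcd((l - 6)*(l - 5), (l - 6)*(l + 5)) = l - 6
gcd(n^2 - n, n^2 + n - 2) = n - 1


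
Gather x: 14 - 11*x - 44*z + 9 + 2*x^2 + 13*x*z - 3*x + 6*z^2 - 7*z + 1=2*x^2 + x*(13*z - 14) + 6*z^2 - 51*z + 24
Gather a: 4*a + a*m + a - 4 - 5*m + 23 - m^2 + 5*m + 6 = a*(m + 5) - m^2 + 25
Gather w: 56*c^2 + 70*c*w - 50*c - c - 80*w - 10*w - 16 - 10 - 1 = 56*c^2 - 51*c + w*(70*c - 90) - 27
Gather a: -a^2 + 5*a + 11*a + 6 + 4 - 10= -a^2 + 16*a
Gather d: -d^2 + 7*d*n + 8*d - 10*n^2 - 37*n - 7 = -d^2 + d*(7*n + 8) - 10*n^2 - 37*n - 7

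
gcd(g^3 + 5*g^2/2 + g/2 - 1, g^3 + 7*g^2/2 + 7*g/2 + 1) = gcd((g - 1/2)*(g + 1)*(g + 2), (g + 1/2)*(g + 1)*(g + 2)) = g^2 + 3*g + 2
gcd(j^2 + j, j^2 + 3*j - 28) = 1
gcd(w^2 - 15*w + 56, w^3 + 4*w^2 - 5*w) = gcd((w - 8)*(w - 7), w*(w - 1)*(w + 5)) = 1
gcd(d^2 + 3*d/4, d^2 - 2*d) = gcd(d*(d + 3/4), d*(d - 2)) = d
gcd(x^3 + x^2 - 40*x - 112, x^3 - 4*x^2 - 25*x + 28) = x^2 - 3*x - 28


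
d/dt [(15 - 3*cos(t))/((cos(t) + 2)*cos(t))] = 3*(-sin(t) + 10*sin(t)/cos(t)^2 + 10*tan(t))/(cos(t) + 2)^2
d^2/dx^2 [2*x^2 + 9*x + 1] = 4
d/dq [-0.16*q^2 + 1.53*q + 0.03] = 1.53 - 0.32*q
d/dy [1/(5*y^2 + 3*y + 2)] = (-10*y - 3)/(5*y^2 + 3*y + 2)^2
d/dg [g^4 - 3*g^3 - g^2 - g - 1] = 4*g^3 - 9*g^2 - 2*g - 1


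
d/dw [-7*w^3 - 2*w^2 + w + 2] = -21*w^2 - 4*w + 1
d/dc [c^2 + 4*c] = 2*c + 4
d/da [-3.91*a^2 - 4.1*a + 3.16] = -7.82*a - 4.1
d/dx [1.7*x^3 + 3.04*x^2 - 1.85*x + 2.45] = 5.1*x^2 + 6.08*x - 1.85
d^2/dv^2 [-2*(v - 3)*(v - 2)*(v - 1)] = 24 - 12*v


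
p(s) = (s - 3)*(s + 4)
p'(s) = 2*s + 1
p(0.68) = -10.86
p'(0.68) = 2.36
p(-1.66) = -10.90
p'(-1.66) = -2.32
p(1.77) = -7.10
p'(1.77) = 4.54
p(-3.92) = -0.55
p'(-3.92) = -6.84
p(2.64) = -2.39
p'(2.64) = 6.28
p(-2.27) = -9.12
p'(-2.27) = -3.54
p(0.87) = -10.37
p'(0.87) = 2.74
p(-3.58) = -2.76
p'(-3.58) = -6.16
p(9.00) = 78.00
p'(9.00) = 19.00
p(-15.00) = 198.00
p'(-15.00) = -29.00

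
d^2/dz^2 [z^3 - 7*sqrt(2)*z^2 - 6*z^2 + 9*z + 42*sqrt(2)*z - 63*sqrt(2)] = 6*z - 14*sqrt(2) - 12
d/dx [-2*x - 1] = -2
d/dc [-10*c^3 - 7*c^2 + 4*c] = -30*c^2 - 14*c + 4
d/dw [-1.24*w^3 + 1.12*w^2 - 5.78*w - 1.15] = -3.72*w^2 + 2.24*w - 5.78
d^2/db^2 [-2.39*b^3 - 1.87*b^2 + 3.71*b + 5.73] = -14.34*b - 3.74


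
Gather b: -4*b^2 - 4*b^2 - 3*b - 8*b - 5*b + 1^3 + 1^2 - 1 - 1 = -8*b^2 - 16*b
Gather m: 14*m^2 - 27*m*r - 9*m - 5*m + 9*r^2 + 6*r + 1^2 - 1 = 14*m^2 + m*(-27*r - 14) + 9*r^2 + 6*r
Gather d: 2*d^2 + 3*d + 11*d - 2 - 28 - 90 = 2*d^2 + 14*d - 120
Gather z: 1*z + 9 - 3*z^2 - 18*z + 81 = -3*z^2 - 17*z + 90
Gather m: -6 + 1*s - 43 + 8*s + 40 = 9*s - 9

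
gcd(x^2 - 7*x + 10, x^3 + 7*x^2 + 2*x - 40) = x - 2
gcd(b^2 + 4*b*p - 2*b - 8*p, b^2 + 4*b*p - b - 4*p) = b + 4*p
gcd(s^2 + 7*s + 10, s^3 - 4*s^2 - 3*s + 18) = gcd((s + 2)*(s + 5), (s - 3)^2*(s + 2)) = s + 2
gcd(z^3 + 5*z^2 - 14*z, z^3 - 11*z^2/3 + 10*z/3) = z^2 - 2*z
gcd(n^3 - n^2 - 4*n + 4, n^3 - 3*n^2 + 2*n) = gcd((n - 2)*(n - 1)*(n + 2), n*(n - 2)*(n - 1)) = n^2 - 3*n + 2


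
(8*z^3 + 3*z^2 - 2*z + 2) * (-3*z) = -24*z^4 - 9*z^3 + 6*z^2 - 6*z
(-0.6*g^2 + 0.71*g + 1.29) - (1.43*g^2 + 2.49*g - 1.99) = -2.03*g^2 - 1.78*g + 3.28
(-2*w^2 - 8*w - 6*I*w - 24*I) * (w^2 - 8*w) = -2*w^4 + 8*w^3 - 6*I*w^3 + 64*w^2 + 24*I*w^2 + 192*I*w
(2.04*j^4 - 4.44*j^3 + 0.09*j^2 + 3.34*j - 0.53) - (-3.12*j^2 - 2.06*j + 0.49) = 2.04*j^4 - 4.44*j^3 + 3.21*j^2 + 5.4*j - 1.02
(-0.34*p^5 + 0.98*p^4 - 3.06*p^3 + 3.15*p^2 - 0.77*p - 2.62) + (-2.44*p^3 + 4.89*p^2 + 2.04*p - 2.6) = -0.34*p^5 + 0.98*p^4 - 5.5*p^3 + 8.04*p^2 + 1.27*p - 5.22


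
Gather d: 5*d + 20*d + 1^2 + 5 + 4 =25*d + 10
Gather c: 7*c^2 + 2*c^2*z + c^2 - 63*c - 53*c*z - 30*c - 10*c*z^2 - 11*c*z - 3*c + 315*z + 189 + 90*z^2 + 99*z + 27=c^2*(2*z + 8) + c*(-10*z^2 - 64*z - 96) + 90*z^2 + 414*z + 216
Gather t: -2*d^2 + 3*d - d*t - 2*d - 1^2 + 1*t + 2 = -2*d^2 + d + t*(1 - d) + 1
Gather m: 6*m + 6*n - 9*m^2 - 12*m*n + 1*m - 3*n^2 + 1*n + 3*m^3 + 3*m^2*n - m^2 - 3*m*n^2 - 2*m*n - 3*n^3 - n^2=3*m^3 + m^2*(3*n - 10) + m*(-3*n^2 - 14*n + 7) - 3*n^3 - 4*n^2 + 7*n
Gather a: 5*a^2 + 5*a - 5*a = 5*a^2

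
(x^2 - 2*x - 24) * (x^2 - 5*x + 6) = x^4 - 7*x^3 - 8*x^2 + 108*x - 144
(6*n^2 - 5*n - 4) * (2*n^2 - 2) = 12*n^4 - 10*n^3 - 20*n^2 + 10*n + 8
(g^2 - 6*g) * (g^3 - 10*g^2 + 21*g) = g^5 - 16*g^4 + 81*g^3 - 126*g^2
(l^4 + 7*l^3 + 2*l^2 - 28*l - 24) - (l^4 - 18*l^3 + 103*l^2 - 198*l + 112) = 25*l^3 - 101*l^2 + 170*l - 136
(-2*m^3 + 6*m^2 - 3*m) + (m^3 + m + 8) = -m^3 + 6*m^2 - 2*m + 8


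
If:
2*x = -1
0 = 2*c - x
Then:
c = -1/4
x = -1/2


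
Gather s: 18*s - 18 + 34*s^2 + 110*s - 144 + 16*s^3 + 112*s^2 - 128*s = 16*s^3 + 146*s^2 - 162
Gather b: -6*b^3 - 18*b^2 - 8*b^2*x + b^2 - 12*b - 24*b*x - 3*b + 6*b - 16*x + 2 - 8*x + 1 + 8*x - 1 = -6*b^3 + b^2*(-8*x - 17) + b*(-24*x - 9) - 16*x + 2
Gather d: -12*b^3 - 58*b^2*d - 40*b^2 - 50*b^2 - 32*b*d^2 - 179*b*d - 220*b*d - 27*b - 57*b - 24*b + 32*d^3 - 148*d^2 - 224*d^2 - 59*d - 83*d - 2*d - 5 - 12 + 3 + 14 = -12*b^3 - 90*b^2 - 108*b + 32*d^3 + d^2*(-32*b - 372) + d*(-58*b^2 - 399*b - 144)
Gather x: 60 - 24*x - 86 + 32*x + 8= 8*x - 18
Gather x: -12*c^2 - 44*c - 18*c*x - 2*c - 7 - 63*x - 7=-12*c^2 - 46*c + x*(-18*c - 63) - 14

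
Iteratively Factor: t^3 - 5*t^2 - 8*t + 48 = (t - 4)*(t^2 - t - 12) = (t - 4)*(t + 3)*(t - 4)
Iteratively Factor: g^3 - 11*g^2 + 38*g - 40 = (g - 2)*(g^2 - 9*g + 20) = (g - 5)*(g - 2)*(g - 4)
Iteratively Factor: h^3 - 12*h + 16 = (h + 4)*(h^2 - 4*h + 4) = (h - 2)*(h + 4)*(h - 2)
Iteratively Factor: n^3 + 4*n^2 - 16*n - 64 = (n - 4)*(n^2 + 8*n + 16) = (n - 4)*(n + 4)*(n + 4)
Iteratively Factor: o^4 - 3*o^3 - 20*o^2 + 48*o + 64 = (o + 1)*(o^3 - 4*o^2 - 16*o + 64) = (o + 1)*(o + 4)*(o^2 - 8*o + 16) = (o - 4)*(o + 1)*(o + 4)*(o - 4)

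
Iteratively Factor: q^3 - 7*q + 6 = (q + 3)*(q^2 - 3*q + 2) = (q - 2)*(q + 3)*(q - 1)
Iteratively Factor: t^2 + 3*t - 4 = (t - 1)*(t + 4)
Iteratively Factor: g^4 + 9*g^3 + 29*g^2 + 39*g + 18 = (g + 3)*(g^3 + 6*g^2 + 11*g + 6) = (g + 2)*(g + 3)*(g^2 + 4*g + 3) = (g + 1)*(g + 2)*(g + 3)*(g + 3)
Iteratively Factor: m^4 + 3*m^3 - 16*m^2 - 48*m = (m)*(m^3 + 3*m^2 - 16*m - 48) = m*(m + 3)*(m^2 - 16) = m*(m - 4)*(m + 3)*(m + 4)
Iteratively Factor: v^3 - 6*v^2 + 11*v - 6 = (v - 2)*(v^2 - 4*v + 3) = (v - 2)*(v - 1)*(v - 3)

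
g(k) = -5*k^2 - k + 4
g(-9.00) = -392.00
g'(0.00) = -1.00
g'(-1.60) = 15.00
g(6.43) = -209.15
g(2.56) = -31.33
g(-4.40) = -88.40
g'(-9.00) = 89.00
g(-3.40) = -50.40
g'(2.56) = -26.60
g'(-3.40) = 33.00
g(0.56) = 1.87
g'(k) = -10*k - 1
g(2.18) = -21.94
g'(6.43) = -65.30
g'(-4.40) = 43.00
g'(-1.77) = 16.70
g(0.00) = 4.00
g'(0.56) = -6.60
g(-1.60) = -7.20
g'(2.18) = -22.80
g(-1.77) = -9.89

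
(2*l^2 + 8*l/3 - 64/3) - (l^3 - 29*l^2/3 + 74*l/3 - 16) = -l^3 + 35*l^2/3 - 22*l - 16/3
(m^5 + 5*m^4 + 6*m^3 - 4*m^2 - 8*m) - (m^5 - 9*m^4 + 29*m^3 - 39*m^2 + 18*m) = 14*m^4 - 23*m^3 + 35*m^2 - 26*m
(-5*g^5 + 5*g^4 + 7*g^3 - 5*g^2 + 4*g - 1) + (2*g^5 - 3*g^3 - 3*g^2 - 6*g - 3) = -3*g^5 + 5*g^4 + 4*g^3 - 8*g^2 - 2*g - 4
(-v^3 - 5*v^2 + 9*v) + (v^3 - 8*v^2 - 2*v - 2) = -13*v^2 + 7*v - 2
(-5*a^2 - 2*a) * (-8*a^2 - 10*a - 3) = 40*a^4 + 66*a^3 + 35*a^2 + 6*a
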